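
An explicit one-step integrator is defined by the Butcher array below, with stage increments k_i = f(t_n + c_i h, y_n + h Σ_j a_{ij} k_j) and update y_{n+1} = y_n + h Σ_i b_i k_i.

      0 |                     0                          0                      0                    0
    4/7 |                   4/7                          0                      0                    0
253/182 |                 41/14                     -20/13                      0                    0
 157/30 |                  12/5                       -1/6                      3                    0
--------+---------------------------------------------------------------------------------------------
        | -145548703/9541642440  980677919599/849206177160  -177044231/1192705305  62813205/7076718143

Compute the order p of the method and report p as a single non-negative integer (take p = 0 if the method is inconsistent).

3

b = (-145548703/9541642440, 980677919599/849206177160, -177044231/1192705305, 62813205/7076718143)
c = (0, 4/7, 253/182, 157/30)
Ac = (0, 0, -80/91, 2225/546)
Σ b_i: (-145548703/9541642440)·1 + 980677919599/849206177160·1 + (-177044231/1192705305)·1 + 62813205/7076718143·1 = 1 ✓
b·c: 980677919599/849206177160·4/7 + (-177044231/1192705305)·253/182 + 62813205/7076718143·157/30 = 1/2 ✓
b·c²: 980677919599/849206177160·16/49 + (-177044231/1192705305)·64009/33124 + 62813205/7076718143·24649/900 = 1/3 ✓
b·Ac: (-177044231/1192705305)·(-80/91) + 62813205/7076718143·2225/546 = 1/6 ✓
b·c³: 980677919599/849206177160·64/343 + (-177044231/1192705305)·16194277/6028568 + 62813205/7076718143·3869893/27000 = 125350891994/115114133225 ≠ 1/4 ⇒ order 3.
b·(c∘Ac): (-177044231/1192705305)·(-10120/8281) + 62813205/7076718143·69865/3276 = 2475940147/6679149708 ≠ 1/8
b·Ac²: (-177044231/1192705305)·(-320/637) + 62813205/7076718143·570673/99372 = 88196688317/702525110196 ≠ 1/12
b·A²c: 62813205/7076718143·(-240/91) = -165661200/7076718143 ≠ 1/24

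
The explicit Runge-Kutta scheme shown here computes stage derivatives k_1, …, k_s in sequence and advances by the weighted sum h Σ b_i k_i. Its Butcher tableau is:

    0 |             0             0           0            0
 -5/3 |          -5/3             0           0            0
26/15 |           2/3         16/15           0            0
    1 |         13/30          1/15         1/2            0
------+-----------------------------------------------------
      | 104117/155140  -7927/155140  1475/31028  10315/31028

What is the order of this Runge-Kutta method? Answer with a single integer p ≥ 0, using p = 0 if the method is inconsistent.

3

b = (104117/155140, -7927/155140, 1475/31028, 10315/31028)
c = (0, -5/3, 26/15, 1)
Ac = (0, 0, -16/9, 34/45)
Σ b_i: 104117/155140·1 + (-7927/155140)·1 + 1475/31028·1 + 10315/31028·1 = 1 ✓
b·c: (-7927/155140)·(-5/3) + 1475/31028·26/15 + 10315/31028·1 = 1/2 ✓
b·c²: (-7927/155140)·25/9 + 1475/31028·676/225 + 10315/31028·1 = 1/3 ✓
b·Ac: 1475/31028·(-16/9) + 10315/31028·34/45 = 1/6 ✓
b·c³: (-7927/155140)·(-125/27) + 1475/31028·17576/3375 + 10315/31028·1 = 285032/349065 ≠ 1/4 ⇒ order 3.
b·(c∘Ac): 1475/31028·(-416/135) + 10315/31028·34/45 = 43853/418878 ≠ 1/8
b·Ac²: 1475/31028·80/27 + 10315/31028·1139/675 = 979919/1396260 ≠ 1/12
b·A²c: 10315/31028·(-8/9) = -20630/69813 ≠ 1/24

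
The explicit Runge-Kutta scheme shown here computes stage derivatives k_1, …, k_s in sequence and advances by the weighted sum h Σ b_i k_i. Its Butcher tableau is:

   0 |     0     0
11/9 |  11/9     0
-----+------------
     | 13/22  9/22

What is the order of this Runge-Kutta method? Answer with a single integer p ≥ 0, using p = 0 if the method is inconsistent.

b = (13/22, 9/22)
c = (0, 11/9)
Σ b_i: 13/22·1 + 9/22·1 = 1 ✓
b·c: 9/22·11/9 = 1/2 ✓; 2 stages ⇒ order 2.

2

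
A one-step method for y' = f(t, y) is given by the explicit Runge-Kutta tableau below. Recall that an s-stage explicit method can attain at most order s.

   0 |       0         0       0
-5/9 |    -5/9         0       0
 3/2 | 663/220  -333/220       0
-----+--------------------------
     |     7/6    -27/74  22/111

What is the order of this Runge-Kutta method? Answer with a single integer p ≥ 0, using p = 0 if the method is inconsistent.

b = (7/6, -27/74, 22/111)
c = (0, -5/9, 3/2)
Ac = (0, 0, 37/44)
Σ b_i: 7/6·1 + (-27/74)·1 + 22/111·1 = 1 ✓
b·c: (-27/74)·(-5/9) + 22/111·3/2 = 1/2 ✓
b·c²: (-27/74)·25/81 + 22/111·9/4 = 1/3 ✓
b·Ac: 22/111·37/44 = 1/6 ✓; 3 stages ⇒ order 3.

3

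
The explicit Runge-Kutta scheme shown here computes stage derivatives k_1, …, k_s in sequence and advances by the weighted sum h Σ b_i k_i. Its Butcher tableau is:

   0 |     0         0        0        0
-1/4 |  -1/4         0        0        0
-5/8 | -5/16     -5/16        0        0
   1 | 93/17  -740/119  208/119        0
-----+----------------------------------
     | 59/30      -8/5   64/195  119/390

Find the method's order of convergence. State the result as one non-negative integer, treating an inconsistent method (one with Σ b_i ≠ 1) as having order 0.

b = (59/30, -8/5, 64/195, 119/390)
c = (0, -1/4, -5/8, 1)
Ac = (0, 0, 5/64, 55/119)
Σ b_i: 59/30·1 + (-8/5)·1 + 64/195·1 + 119/390·1 = 1 ✓
b·c: (-8/5)·(-1/4) + 64/195·(-5/8) + 119/390·1 = 1/2 ✓
b·c²: (-8/5)·1/16 + 64/195·25/64 + 119/390·1 = 1/3 ✓
b·Ac: 64/195·5/64 + 119/390·55/119 = 1/6 ✓
b·c³: (-8/5)·(-1/64) + 64/195·(-125/512) + 119/390·1 = 1/4 ✓
b·(c∘Ac): 64/195·(-25/512) + 119/390·55/119 = 1/8 ✓
b·Ac²: 64/195·(-5/256) + 119/390·5/17 = 1/12 ✓
b·A²c: 119/390·65/476 = 1/24 ✓; 4 stages ⇒ order 4.

4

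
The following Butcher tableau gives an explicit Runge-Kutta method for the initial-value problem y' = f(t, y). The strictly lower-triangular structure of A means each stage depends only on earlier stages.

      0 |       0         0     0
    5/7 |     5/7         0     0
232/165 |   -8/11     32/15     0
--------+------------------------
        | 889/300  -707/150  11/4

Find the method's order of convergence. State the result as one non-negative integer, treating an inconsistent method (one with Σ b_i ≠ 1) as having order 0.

b = (889/300, -707/150, 11/4)
c = (0, 5/7, 232/165)
Ac = (0, 0, 32/21)
Σ b_i: 889/300·1 + (-707/150)·1 + 11/4·1 = 1 ✓
b·c: (-707/150)·5/7 + 11/4·232/165 = 1/2 ✓
b·c²: (-707/150)·25/49 + 11/4·53824/27225 = 105059/34650 ≠ 1/3 ⇒ order 2.
b·Ac: 11/4·32/21 = 88/21 ≠ 1/6

2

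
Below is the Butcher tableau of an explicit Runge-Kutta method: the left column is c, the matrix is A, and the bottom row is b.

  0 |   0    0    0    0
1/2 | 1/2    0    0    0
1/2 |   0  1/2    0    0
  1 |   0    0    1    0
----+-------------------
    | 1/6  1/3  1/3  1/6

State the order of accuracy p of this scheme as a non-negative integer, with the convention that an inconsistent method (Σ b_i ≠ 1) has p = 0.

4

b = (1/6, 1/3, 1/3, 1/6)
c = (0, 1/2, 1/2, 1)
Ac = (0, 0, 1/4, 1/2)
Σ b_i: 1/6·1 + 1/3·1 + 1/3·1 + 1/6·1 = 1 ✓
b·c: 1/3·1/2 + 1/3·1/2 + 1/6·1 = 1/2 ✓
b·c²: 1/3·1/4 + 1/3·1/4 + 1/6·1 = 1/3 ✓
b·Ac: 1/3·1/4 + 1/6·1/2 = 1/6 ✓
b·c³: 1/3·1/8 + 1/3·1/8 + 1/6·1 = 1/4 ✓
b·(c∘Ac): 1/3·1/8 + 1/6·1/2 = 1/8 ✓
b·Ac²: 1/3·1/8 + 1/6·1/4 = 1/12 ✓
b·A²c: 1/6·1/4 = 1/24 ✓; 4 stages ⇒ order 4.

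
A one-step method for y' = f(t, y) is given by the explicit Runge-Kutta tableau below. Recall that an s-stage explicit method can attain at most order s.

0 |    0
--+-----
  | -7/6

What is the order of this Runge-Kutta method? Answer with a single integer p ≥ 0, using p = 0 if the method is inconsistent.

b = (-7/6)
c = (0)
Σ b_i: (-7/6)·1 = -7/6 ≠ 1 ⇒ order 0.

0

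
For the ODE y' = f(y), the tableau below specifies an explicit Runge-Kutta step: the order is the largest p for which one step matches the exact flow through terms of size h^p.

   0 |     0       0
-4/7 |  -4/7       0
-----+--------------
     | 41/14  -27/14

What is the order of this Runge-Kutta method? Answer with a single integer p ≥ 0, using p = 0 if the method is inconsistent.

1

b = (41/14, -27/14)
c = (0, -4/7)
Σ b_i: 41/14·1 + (-27/14)·1 = 1 ✓
b·c: (-27/14)·(-4/7) = 54/49 ≠ 1/2 ⇒ order 1.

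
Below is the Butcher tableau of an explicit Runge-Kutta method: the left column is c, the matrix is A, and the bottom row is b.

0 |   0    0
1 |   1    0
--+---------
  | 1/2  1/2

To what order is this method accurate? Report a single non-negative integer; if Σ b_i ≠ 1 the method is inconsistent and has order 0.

b = (1/2, 1/2)
c = (0, 1)
Σ b_i: 1/2·1 + 1/2·1 = 1 ✓
b·c: 1/2·1 = 1/2 ✓; 2 stages ⇒ order 2.

2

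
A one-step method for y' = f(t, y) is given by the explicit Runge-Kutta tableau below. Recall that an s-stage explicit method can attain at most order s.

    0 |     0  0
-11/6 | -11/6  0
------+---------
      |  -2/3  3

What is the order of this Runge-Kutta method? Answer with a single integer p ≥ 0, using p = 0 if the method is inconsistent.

b = (-2/3, 3)
c = (0, -11/6)
Σ b_i: (-2/3)·1 + 3·1 = 7/3 ≠ 1 ⇒ order 0.

0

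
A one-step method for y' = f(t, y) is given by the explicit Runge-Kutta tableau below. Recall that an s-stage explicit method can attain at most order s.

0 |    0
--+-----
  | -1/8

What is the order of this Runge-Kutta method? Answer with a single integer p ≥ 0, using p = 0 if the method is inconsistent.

b = (-1/8)
c = (0)
Σ b_i: (-1/8)·1 = -1/8 ≠ 1 ⇒ order 0.

0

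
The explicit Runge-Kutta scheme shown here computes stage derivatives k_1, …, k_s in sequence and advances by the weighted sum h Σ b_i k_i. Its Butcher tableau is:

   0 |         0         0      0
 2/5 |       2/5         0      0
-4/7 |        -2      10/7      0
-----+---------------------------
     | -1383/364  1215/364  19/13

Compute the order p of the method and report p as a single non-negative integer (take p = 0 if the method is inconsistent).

b = (-1383/364, 1215/364, 19/13)
c = (0, 2/5, -4/7)
Ac = (0, 0, 4/7)
Σ b_i: (-1383/364)·1 + 1215/364·1 + 19/13·1 = 1 ✓
b·c: 1215/364·2/5 + 19/13·(-4/7) = 1/2 ✓
b·c²: 1215/364·4/25 + 19/13·16/49 = 3221/3185 ≠ 1/3 ⇒ order 2.
b·Ac: 19/13·4/7 = 76/91 ≠ 1/6

2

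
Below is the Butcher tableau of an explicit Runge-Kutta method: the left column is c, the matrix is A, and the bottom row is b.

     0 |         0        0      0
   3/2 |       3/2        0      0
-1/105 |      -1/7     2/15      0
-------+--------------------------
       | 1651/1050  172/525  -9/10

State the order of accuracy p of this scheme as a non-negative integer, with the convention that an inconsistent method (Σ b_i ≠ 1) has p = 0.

2

b = (1651/1050, 172/525, -9/10)
c = (0, 3/2, -1/105)
Ac = (0, 0, 1/5)
Σ b_i: 1651/1050·1 + 172/525·1 + (-9/10)·1 = 1 ✓
b·c: 172/525·3/2 + (-9/10)·(-1/105) = 1/2 ✓
b·c²: 172/525·9/4 + (-9/10)·1/11025 = 9029/12250 ≠ 1/3 ⇒ order 2.
b·Ac: (-9/10)·1/5 = -9/50 ≠ 1/6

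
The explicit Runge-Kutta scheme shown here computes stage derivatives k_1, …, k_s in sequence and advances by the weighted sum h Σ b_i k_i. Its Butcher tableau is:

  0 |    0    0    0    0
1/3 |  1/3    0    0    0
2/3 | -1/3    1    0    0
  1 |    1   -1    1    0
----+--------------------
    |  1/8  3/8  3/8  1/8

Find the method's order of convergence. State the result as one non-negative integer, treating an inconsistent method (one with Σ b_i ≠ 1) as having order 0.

4

b = (1/8, 3/8, 3/8, 1/8)
c = (0, 1/3, 2/3, 1)
Ac = (0, 0, 1/3, 1/3)
Σ b_i: 1/8·1 + 3/8·1 + 3/8·1 + 1/8·1 = 1 ✓
b·c: 3/8·1/3 + 3/8·2/3 + 1/8·1 = 1/2 ✓
b·c²: 3/8·1/9 + 3/8·4/9 + 1/8·1 = 1/3 ✓
b·Ac: 3/8·1/3 + 1/8·1/3 = 1/6 ✓
b·c³: 3/8·1/27 + 3/8·8/27 + 1/8·1 = 1/4 ✓
b·(c∘Ac): 3/8·2/9 + 1/8·1/3 = 1/8 ✓
b·Ac²: 3/8·1/9 + 1/8·1/3 = 1/12 ✓
b·A²c: 1/8·1/3 = 1/24 ✓; 4 stages ⇒ order 4.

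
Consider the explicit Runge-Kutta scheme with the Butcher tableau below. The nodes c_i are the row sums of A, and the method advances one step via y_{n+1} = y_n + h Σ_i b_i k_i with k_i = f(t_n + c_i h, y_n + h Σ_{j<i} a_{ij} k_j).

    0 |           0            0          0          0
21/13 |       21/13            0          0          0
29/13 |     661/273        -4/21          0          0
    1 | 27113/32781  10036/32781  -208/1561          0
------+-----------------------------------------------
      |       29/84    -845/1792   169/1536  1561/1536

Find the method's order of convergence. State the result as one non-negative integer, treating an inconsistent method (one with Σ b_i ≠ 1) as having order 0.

4

b = (29/84, -845/1792, 169/1536, 1561/1536)
c = (0, 21/13, 29/13, 1)
Ac = (0, 0, -4/13, 44/223)
Σ b_i: 29/84·1 + (-845/1792)·1 + 169/1536·1 + 1561/1536·1 = 1 ✓
b·c: (-845/1792)·21/13 + 169/1536·29/13 + 1561/1536·1 = 1/2 ✓
b·c²: (-845/1792)·441/169 + 169/1536·841/169 + 1561/1536·1 = 1/3 ✓
b·Ac: 169/1536·(-4/13) + 1561/1536·44/223 = 1/6 ✓
b·c³: (-845/1792)·9261/2197 + 169/1536·24389/2197 + 1561/1536·1 = 1/4 ✓
b·(c∘Ac): 169/1536·(-116/169) + 1561/1536·44/223 = 1/8 ✓
b·Ac²: 169/1536·(-84/169) + 1561/1536·212/1561 = 1/12 ✓
b·A²c: 1561/1536·64/1561 = 1/24 ✓; 4 stages ⇒ order 4.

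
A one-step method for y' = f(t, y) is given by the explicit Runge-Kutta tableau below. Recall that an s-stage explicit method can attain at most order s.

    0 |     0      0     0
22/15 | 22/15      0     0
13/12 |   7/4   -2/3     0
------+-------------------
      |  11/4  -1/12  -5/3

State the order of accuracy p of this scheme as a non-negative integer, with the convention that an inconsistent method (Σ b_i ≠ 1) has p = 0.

1

b = (11/4, -1/12, -5/3)
c = (0, 22/15, 13/12)
Ac = (0, 0, -44/45)
Σ b_i: 11/4·1 + (-1/12)·1 + (-5/3)·1 = 1 ✓
b·c: (-1/12)·22/15 + (-5/3)·13/12 = -347/180 ≠ 1/2 ⇒ order 1.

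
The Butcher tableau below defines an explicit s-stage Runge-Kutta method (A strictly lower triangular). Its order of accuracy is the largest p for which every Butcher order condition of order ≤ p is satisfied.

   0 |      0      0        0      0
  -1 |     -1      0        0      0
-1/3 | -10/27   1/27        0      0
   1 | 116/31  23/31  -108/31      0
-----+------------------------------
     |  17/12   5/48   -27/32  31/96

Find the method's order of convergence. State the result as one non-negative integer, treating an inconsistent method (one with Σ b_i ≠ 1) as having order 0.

b = (17/12, 5/48, -27/32, 31/96)
c = (0, -1, -1/3, 1)
Ac = (0, 0, -1/27, 13/31)
Σ b_i: 17/12·1 + 5/48·1 + (-27/32)·1 + 31/96·1 = 1 ✓
b·c: 5/48·(-1) + (-27/32)·(-1/3) + 31/96·1 = 1/2 ✓
b·c²: 5/48·1 + (-27/32)·1/9 + 31/96·1 = 1/3 ✓
b·Ac: (-27/32)·(-1/27) + 31/96·13/31 = 1/6 ✓
b·c³: 5/48·(-1) + (-27/32)·(-1/27) + 31/96·1 = 1/4 ✓
b·(c∘Ac): (-27/32)·1/81 + 31/96·13/31 = 1/8 ✓
b·Ac²: (-27/32)·1/27 + 31/96·11/31 = 1/12 ✓
b·A²c: 31/96·4/31 = 1/24 ✓; 4 stages ⇒ order 4.

4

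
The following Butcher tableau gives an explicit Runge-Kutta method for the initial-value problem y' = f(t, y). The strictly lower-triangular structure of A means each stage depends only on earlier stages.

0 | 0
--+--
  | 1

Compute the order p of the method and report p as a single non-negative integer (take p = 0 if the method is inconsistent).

1

b = (1)
c = (0)
Σ b_i: 1·1 = 1 ✓; 1 stage ⇒ order 1.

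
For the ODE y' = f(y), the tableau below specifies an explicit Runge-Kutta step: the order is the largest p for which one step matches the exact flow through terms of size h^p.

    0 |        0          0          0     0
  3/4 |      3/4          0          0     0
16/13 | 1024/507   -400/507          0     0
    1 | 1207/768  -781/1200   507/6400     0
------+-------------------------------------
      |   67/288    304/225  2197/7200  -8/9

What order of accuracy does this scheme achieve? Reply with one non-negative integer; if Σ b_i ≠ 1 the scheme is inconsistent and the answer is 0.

4

b = (67/288, 304/225, 2197/7200, -8/9)
c = (0, 3/4, 16/13, 1)
Ac = (0, 0, -100/169, -25/64)
Σ b_i: 67/288·1 + 304/225·1 + 2197/7200·1 + (-8/9)·1 = 1 ✓
b·c: 304/225·3/4 + 2197/7200·16/13 + (-8/9)·1 = 1/2 ✓
b·c²: 304/225·9/16 + 2197/7200·256/169 + (-8/9)·1 = 1/3 ✓
b·Ac: 2197/7200·(-100/169) + (-8/9)·(-25/64) = 1/6 ✓
b·c³: 304/225·27/64 + 2197/7200·4096/2197 + (-8/9)·1 = 1/4 ✓
b·(c∘Ac): 2197/7200·(-1600/2197) + (-8/9)·(-25/64) = 1/8 ✓
b·Ac²: 2197/7200·(-75/169) + (-8/9)·(-63/256) = 1/12 ✓
b·A²c: (-8/9)·(-3/64) = 1/24 ✓; 4 stages ⇒ order 4.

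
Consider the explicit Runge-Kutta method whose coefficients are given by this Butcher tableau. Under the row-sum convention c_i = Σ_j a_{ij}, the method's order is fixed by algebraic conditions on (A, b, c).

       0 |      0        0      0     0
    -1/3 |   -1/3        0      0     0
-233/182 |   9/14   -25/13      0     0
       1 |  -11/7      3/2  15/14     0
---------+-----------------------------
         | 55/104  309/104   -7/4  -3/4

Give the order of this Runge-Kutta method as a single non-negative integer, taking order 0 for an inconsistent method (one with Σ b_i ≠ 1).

b = (55/104, 309/104, -7/4, -3/4)
c = (0, -1/3, -233/182, 1)
Ac = (0, 0, 25/39, -4769/2548)
Σ b_i: 55/104·1 + 309/104·1 + (-7/4)·1 + (-3/4)·1 = 1 ✓
b·c: 309/104·(-1/3) + (-7/4)·(-233/182) + (-3/4)·1 = 1/2 ✓
b·c²: 309/104·1/9 + (-7/4)·54289/33124 + (-3/4)·1 = -186709/56784 ≠ 1/3 ⇒ order 2.
b·Ac: (-7/4)·25/39 + (-3/4)·(-4769/2548) = 8621/30576 ≠ 1/6

2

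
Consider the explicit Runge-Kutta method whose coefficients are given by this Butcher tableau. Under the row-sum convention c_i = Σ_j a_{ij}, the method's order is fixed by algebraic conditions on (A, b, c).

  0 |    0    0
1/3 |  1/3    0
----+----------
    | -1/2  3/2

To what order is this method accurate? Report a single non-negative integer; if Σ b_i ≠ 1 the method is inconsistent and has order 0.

b = (-1/2, 3/2)
c = (0, 1/3)
Σ b_i: (-1/2)·1 + 3/2·1 = 1 ✓
b·c: 3/2·1/3 = 1/2 ✓; 2 stages ⇒ order 2.

2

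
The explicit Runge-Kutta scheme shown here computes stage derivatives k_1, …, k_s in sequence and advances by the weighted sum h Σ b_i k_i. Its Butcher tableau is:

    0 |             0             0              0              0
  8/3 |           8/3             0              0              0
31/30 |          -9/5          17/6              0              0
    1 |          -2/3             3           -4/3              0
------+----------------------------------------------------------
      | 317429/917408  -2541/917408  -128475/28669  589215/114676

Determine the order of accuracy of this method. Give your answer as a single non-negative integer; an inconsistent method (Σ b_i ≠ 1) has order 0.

3

b = (317429/917408, -2541/917408, -128475/28669, 589215/114676)
c = (0, 8/3, 31/30, 1)
Ac = (0, 0, 68/9, 298/45)
Σ b_i: 317429/917408·1 + (-2541/917408)·1 + (-128475/28669)·1 + 589215/114676·1 = 1 ✓
b·c: (-2541/917408)·8/3 + (-128475/28669)·31/30 + 589215/114676·1 = 1/2 ✓
b·c²: (-2541/917408)·64/9 + (-128475/28669)·961/900 + 589215/114676·1 = 1/3 ✓
b·Ac: (-128475/28669)·68/9 + 589215/114676·298/45 = 1/6 ✓
b·c³: (-2541/917408)·512/27 + (-128475/28669)·29791/27000 + 589215/114676·1 = 1455287/10320840 ≠ 1/4 ⇒ order 3.
b·(c∘Ac): (-128475/28669)·1054/135 + 589215/114676·298/45 = -55157/57338 ≠ 1/8
b·Ac²: (-128475/28669)·544/27 + 589215/114676·13439/675 = 61961359/5160420 ≠ 1/12
b·A²c: 589215/114676·(-272/27) = -13355540/258021 ≠ 1/24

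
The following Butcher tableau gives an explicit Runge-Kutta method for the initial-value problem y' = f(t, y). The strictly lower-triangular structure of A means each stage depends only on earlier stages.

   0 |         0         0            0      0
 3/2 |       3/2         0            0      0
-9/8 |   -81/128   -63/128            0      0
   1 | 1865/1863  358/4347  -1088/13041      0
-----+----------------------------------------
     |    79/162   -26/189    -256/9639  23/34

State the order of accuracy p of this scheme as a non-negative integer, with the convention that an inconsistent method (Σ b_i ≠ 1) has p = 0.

4

b = (79/162, -26/189, -256/9639, 23/34)
c = (0, 3/2, -9/8, 1)
Ac = (0, 0, -189/256, 5/23)
Σ b_i: 79/162·1 + (-26/189)·1 + (-256/9639)·1 + 23/34·1 = 1 ✓
b·c: (-26/189)·3/2 + (-256/9639)·(-9/8) + 23/34·1 = 1/2 ✓
b·c²: (-26/189)·9/4 + (-256/9639)·81/64 + 23/34·1 = 1/3 ✓
b·Ac: (-256/9639)·(-189/256) + 23/34·5/23 = 1/6 ✓
b·c³: (-26/189)·27/8 + (-256/9639)·(-729/512) + 23/34·1 = 1/4 ✓
b·(c∘Ac): (-256/9639)·1701/2048 + 23/34·5/23 = 1/8 ✓
b·Ac²: (-256/9639)·(-567/512) + 23/34·11/138 = 1/12 ✓
b·A²c: 23/34·17/276 = 1/24 ✓; 4 stages ⇒ order 4.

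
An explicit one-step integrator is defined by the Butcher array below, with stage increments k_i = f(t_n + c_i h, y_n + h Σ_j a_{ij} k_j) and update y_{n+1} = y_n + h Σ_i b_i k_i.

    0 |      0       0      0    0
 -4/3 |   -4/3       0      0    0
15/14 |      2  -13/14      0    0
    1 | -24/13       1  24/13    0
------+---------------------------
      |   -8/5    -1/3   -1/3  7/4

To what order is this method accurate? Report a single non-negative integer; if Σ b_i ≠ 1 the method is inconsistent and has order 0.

b = (-8/5, -1/3, -1/3, 7/4)
c = (0, -4/3, 15/14, 1)
Ac = (0, 0, 26/21, 176/273)
Σ b_i: (-8/5)·1 + (-1/3)·1 + (-1/3)·1 + 7/4·1 = -31/60 ≠ 1 ⇒ order 0.

0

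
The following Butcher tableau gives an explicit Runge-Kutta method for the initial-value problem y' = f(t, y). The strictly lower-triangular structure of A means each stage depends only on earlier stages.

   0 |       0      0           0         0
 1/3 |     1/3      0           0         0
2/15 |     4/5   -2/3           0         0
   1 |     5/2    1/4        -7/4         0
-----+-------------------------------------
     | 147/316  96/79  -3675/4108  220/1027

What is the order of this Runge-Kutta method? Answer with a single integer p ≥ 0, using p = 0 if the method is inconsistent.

b = (147/316, 96/79, -3675/4108, 220/1027)
c = (0, 1/3, 2/15, 1)
Ac = (0, 0, -2/9, -3/20)
Σ b_i: 147/316·1 + 96/79·1 + (-3675/4108)·1 + 220/1027·1 = 1 ✓
b·c: 96/79·1/3 + (-3675/4108)·2/15 + 220/1027·1 = 1/2 ✓
b·c²: 96/79·1/9 + (-3675/4108)·4/225 + 220/1027·1 = 1/3 ✓
b·Ac: (-3675/4108)·(-2/9) + 220/1027·(-3/20) = 1/6 ✓
b·c³: 96/79·1/27 + (-3675/4108)·8/3375 + 220/1027·1 = 914/3555 ≠ 1/4 ⇒ order 3.
b·(c∘Ac): (-3675/4108)·(-4/135) + 220/1027·(-3/20) = -4/711 ≠ 1/8
b·Ac²: (-3675/4108)·(-2/27) + 220/1027·(-1/300) = 6059/92430 ≠ 1/12
b·A²c: 220/1027·7/18 = 770/9243 ≠ 1/24

3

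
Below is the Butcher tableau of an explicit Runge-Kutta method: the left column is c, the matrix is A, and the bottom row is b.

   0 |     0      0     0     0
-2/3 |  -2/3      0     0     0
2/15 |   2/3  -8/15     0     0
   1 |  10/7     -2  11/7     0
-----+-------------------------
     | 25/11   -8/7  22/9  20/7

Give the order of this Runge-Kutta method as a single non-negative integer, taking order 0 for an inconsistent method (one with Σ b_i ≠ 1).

0

b = (25/11, -8/7, 22/9, 20/7)
c = (0, -2/3, 2/15, 1)
Ac = (0, 0, 16/45, 54/35)
Σ b_i: 25/11·1 + (-8/7)·1 + 22/9·1 + 20/7·1 = 4457/693 ≠ 1 ⇒ order 0.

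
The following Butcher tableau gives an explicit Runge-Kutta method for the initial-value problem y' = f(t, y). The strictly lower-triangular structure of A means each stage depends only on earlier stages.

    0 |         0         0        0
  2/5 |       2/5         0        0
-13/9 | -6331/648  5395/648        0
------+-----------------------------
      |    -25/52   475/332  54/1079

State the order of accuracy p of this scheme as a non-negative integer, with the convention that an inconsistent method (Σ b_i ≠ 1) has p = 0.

3

b = (-25/52, 475/332, 54/1079)
c = (0, 2/5, -13/9)
Ac = (0, 0, 1079/324)
Σ b_i: (-25/52)·1 + 475/332·1 + 54/1079·1 = 1 ✓
b·c: 475/332·2/5 + 54/1079·(-13/9) = 1/2 ✓
b·c²: 475/332·4/25 + 54/1079·169/81 = 1/3 ✓
b·Ac: 54/1079·1079/324 = 1/6 ✓; 3 stages ⇒ order 3.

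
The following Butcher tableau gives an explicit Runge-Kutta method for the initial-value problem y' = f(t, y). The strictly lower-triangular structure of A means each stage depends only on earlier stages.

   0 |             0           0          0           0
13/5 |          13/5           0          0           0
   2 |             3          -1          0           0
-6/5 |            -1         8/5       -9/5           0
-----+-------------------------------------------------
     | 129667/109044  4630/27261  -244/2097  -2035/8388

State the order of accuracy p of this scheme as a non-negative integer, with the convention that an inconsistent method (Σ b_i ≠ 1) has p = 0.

3

b = (129667/109044, 4630/27261, -244/2097, -2035/8388)
c = (0, 13/5, 2, -6/5)
Ac = (0, 0, -13/5, 14/25)
Σ b_i: 129667/109044·1 + 4630/27261·1 + (-244/2097)·1 + (-2035/8388)·1 = 1 ✓
b·c: 4630/27261·13/5 + (-244/2097)·2 + (-2035/8388)·(-6/5) = 1/2 ✓
b·c²: 4630/27261·169/25 + (-244/2097)·4 + (-2035/8388)·36/25 = 1/3 ✓
b·Ac: (-244/2097)·(-13/5) + (-2035/8388)·14/25 = 1/6 ✓
b·c³: 4630/27261·2197/125 + (-244/2097)·8 + (-2035/8388)·(-216/125) = 14408/5825 ≠ 1/4 ⇒ order 3.
b·(c∘Ac): (-244/2097)·(-26/5) + (-2035/8388)·(-84/125) = 40267/52425 ≠ 1/8
b·Ac²: (-244/2097)·(-169/25) + (-2035/8388)·452/125 = -317/3495 ≠ 1/12
b·A²c: (-2035/8388)·117/25 = -5291/4660 ≠ 1/24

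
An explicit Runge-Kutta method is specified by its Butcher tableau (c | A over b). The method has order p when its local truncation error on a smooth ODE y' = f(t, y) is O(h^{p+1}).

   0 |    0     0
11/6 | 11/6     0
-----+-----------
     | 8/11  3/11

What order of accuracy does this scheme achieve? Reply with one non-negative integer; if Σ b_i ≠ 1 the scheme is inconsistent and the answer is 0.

2

b = (8/11, 3/11)
c = (0, 11/6)
Σ b_i: 8/11·1 + 3/11·1 = 1 ✓
b·c: 3/11·11/6 = 1/2 ✓; 2 stages ⇒ order 2.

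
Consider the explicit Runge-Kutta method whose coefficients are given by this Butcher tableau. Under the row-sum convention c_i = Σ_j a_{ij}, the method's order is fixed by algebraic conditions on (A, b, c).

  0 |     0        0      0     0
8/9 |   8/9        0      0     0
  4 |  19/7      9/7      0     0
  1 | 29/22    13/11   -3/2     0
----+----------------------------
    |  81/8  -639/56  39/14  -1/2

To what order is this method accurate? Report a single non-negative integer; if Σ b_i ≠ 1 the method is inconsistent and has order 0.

b = (81/8, -639/56, 39/14, -1/2)
c = (0, 8/9, 4, 1)
Ac = (0, 0, 8/7, -490/99)
Σ b_i: 81/8·1 + (-639/56)·1 + 39/14·1 + (-1/2)·1 = 1 ✓
b·c: (-639/56)·8/9 + 39/14·4 + (-1/2)·1 = 1/2 ✓
b·c²: (-639/56)·64/81 + 39/14·16 + (-1/2)·1 = 631/18 ≠ 1/3 ⇒ order 2.
b·Ac: 39/14·8/7 + (-1/2)·(-490/99) = 27449/4851 ≠ 1/6

2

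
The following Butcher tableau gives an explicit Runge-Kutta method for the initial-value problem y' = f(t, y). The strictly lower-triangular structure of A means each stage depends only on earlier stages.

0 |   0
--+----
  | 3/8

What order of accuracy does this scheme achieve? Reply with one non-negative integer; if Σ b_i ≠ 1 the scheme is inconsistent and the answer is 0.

0

b = (3/8)
c = (0)
Σ b_i: 3/8·1 = 3/8 ≠ 1 ⇒ order 0.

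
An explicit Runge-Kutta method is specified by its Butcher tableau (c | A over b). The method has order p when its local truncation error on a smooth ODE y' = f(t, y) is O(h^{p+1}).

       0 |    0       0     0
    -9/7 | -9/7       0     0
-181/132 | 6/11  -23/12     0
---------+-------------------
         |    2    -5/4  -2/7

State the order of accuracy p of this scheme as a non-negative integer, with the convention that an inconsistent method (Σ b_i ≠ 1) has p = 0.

b = (2, -5/4, -2/7)
c = (0, -9/7, -181/132)
Ac = (0, 0, 69/28)
Σ b_i: 2·1 + (-5/4)·1 + (-2/7)·1 = 13/28 ≠ 1 ⇒ order 0.

0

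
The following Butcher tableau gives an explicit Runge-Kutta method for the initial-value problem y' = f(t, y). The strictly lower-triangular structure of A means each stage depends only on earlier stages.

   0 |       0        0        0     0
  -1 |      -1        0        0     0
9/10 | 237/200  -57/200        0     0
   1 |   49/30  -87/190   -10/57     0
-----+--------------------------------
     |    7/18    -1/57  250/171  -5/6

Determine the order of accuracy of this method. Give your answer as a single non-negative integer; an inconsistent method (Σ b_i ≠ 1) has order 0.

b = (7/18, -1/57, 250/171, -5/6)
c = (0, -1, 9/10, 1)
Ac = (0, 0, 57/200, 3/10)
Σ b_i: 7/18·1 + (-1/57)·1 + 250/171·1 + (-5/6)·1 = 1 ✓
b·c: (-1/57)·(-1) + 250/171·9/10 + (-5/6)·1 = 1/2 ✓
b·c²: (-1/57)·1 + 250/171·81/100 + (-5/6)·1 = 1/3 ✓
b·Ac: 250/171·57/200 + (-5/6)·3/10 = 1/6 ✓
b·c³: (-1/57)·(-1) + 250/171·729/1000 + (-5/6)·1 = 1/4 ✓
b·(c∘Ac): 250/171·513/2000 + (-5/6)·3/10 = 1/8 ✓
b·Ac²: 250/171·(-57/200) + (-5/6)·(-3/5) = 1/12 ✓
b·A²c: (-5/6)·(-1/20) = 1/24 ✓; 4 stages ⇒ order 4.

4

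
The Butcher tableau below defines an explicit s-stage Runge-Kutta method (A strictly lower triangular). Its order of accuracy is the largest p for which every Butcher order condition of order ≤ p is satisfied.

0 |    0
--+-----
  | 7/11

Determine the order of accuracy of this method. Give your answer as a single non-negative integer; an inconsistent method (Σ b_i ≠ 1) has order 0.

0

b = (7/11)
c = (0)
Σ b_i: 7/11·1 = 7/11 ≠ 1 ⇒ order 0.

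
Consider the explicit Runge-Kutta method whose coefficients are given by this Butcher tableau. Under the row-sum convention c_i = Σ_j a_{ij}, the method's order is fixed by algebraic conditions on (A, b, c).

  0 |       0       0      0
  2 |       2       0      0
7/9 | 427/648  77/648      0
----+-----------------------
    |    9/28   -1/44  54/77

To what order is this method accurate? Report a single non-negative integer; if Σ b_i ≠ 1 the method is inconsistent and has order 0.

3

b = (9/28, -1/44, 54/77)
c = (0, 2, 7/9)
Ac = (0, 0, 77/324)
Σ b_i: 9/28·1 + (-1/44)·1 + 54/77·1 = 1 ✓
b·c: (-1/44)·2 + 54/77·7/9 = 1/2 ✓
b·c²: (-1/44)·4 + 54/77·49/81 = 1/3 ✓
b·Ac: 54/77·77/324 = 1/6 ✓; 3 stages ⇒ order 3.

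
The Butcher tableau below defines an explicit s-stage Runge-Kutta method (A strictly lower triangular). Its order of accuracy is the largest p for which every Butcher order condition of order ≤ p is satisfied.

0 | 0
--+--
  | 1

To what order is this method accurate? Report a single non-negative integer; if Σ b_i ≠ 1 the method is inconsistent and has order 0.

b = (1)
c = (0)
Σ b_i: 1·1 = 1 ✓; 1 stage ⇒ order 1.

1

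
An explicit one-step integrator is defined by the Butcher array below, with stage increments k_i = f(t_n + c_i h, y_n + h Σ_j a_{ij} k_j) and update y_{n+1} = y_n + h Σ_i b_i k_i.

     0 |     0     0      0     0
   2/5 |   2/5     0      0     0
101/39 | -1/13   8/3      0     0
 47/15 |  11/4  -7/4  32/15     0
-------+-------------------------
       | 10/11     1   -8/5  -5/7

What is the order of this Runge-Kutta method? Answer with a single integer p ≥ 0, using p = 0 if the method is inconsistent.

0

b = (10/11, 1, -8/5, -5/7)
c = (0, 2/5, 101/39, 47/15)
Ac = (0, 0, 16/15, 1129/234)
Σ b_i: 10/11·1 + 1·1 + (-8/5)·1 + (-5/7)·1 = -156/385 ≠ 1 ⇒ order 0.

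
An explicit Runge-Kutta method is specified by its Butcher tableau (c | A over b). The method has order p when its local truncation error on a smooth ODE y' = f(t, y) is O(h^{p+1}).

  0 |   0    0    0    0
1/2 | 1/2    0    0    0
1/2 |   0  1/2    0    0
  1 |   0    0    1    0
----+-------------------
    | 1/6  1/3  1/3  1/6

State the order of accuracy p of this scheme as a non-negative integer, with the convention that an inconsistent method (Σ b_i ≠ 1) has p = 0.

4

b = (1/6, 1/3, 1/3, 1/6)
c = (0, 1/2, 1/2, 1)
Ac = (0, 0, 1/4, 1/2)
Σ b_i: 1/6·1 + 1/3·1 + 1/3·1 + 1/6·1 = 1 ✓
b·c: 1/3·1/2 + 1/3·1/2 + 1/6·1 = 1/2 ✓
b·c²: 1/3·1/4 + 1/3·1/4 + 1/6·1 = 1/3 ✓
b·Ac: 1/3·1/4 + 1/6·1/2 = 1/6 ✓
b·c³: 1/3·1/8 + 1/3·1/8 + 1/6·1 = 1/4 ✓
b·(c∘Ac): 1/3·1/8 + 1/6·1/2 = 1/8 ✓
b·Ac²: 1/3·1/8 + 1/6·1/4 = 1/12 ✓
b·A²c: 1/6·1/4 = 1/24 ✓; 4 stages ⇒ order 4.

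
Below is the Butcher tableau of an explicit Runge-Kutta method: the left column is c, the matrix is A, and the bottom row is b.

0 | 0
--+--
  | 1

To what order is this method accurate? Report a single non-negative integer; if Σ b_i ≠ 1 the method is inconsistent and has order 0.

1

b = (1)
c = (0)
Σ b_i: 1·1 = 1 ✓; 1 stage ⇒ order 1.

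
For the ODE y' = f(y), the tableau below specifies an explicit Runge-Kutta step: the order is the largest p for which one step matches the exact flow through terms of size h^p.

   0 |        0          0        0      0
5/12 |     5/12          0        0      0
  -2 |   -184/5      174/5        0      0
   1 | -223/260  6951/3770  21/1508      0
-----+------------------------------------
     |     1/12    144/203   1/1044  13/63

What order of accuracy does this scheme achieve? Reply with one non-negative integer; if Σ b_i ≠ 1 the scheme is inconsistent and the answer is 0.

b = (1/12, 144/203, 1/1044, 13/63)
c = (0, 5/12, -2, 1)
Ac = (0, 0, 29/2, 77/104)
Σ b_i: 1/12·1 + 144/203·1 + 1/1044·1 + 13/63·1 = 1 ✓
b·c: 144/203·5/12 + 1/1044·(-2) + 13/63·1 = 1/2 ✓
b·c²: 144/203·25/144 + 1/1044·4 + 13/63·1 = 1/3 ✓
b·Ac: 1/1044·29/2 + 13/63·77/104 = 1/6 ✓
b·c³: 144/203·125/1728 + 1/1044·(-8) + 13/63·1 = 1/4 ✓
b·(c∘Ac): 1/1044·(-29) + 13/63·77/104 = 1/8 ✓
b·Ac²: 1/1044·145/24 + 13/63·469/1248 = 1/12 ✓
b·A²c: 13/63·21/104 = 1/24 ✓; 4 stages ⇒ order 4.

4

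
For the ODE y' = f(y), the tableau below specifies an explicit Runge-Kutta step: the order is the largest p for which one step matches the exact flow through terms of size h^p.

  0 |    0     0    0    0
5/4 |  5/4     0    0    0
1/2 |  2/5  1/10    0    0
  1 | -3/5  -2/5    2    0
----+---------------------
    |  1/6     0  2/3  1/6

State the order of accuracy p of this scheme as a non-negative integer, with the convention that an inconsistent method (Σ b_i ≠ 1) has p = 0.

4

b = (1/6, 0, 2/3, 1/6)
c = (0, 5/4, 1/2, 1)
Ac = (0, 0, 1/8, 1/2)
Σ b_i: 1/6·1 + 2/3·1 + 1/6·1 = 1 ✓
b·c: 2/3·1/2 + 1/6·1 = 1/2 ✓
b·c²: 2/3·1/4 + 1/6·1 = 1/3 ✓
b·Ac: 2/3·1/8 + 1/6·1/2 = 1/6 ✓
b·c³: 2/3·1/8 + 1/6·1 = 1/4 ✓
b·(c∘Ac): 2/3·1/16 + 1/6·1/2 = 1/8 ✓
b·Ac²: 2/3·5/32 + 1/6·(-1/8) = 1/12 ✓
b·A²c: 1/6·1/4 = 1/24 ✓; 4 stages ⇒ order 4.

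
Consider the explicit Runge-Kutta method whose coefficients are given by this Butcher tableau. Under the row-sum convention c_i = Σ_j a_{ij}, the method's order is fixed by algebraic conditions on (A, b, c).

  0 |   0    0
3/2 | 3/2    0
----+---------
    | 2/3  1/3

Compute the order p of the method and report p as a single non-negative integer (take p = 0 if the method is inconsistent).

b = (2/3, 1/3)
c = (0, 3/2)
Σ b_i: 2/3·1 + 1/3·1 = 1 ✓
b·c: 1/3·3/2 = 1/2 ✓; 2 stages ⇒ order 2.

2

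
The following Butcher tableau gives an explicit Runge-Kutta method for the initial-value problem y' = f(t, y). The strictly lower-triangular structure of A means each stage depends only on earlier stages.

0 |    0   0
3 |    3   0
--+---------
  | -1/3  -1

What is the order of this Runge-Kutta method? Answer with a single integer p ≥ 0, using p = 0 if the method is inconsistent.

0

b = (-1/3, -1)
c = (0, 3)
Σ b_i: (-1/3)·1 + (-1)·1 = -4/3 ≠ 1 ⇒ order 0.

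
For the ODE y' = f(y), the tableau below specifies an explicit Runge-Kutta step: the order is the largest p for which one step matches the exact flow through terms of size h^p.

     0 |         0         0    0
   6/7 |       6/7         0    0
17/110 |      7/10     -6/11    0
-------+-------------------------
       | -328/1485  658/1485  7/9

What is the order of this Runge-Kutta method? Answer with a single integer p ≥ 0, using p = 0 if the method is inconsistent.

b = (-328/1485, 658/1485, 7/9)
c = (0, 6/7, 17/110)
Ac = (0, 0, -36/77)
Σ b_i: (-328/1485)·1 + 658/1485·1 + 7/9·1 = 1 ✓
b·c: 658/1485·6/7 + 7/9·17/110 = 1/2 ✓
b·c²: 658/1485·36/49 + 7/9·289/12100 = 262321/762300 ≠ 1/3 ⇒ order 2.
b·Ac: 7/9·(-36/77) = -4/11 ≠ 1/6

2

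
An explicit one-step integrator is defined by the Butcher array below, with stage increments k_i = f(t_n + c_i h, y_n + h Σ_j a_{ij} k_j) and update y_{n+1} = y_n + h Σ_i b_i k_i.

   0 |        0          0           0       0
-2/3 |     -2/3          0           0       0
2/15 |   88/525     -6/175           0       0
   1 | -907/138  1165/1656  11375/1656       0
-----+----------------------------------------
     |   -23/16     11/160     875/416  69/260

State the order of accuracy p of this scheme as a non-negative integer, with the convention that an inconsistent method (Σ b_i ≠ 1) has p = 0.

4

b = (-23/16, 11/160, 875/416, 69/260)
c = (0, -2/3, 2/15, 1)
Ac = (0, 0, 4/175, 185/414)
Σ b_i: (-23/16)·1 + 11/160·1 + 875/416·1 + 69/260·1 = 1 ✓
b·c: 11/160·(-2/3) + 875/416·2/15 + 69/260·1 = 1/2 ✓
b·c²: 11/160·4/9 + 875/416·4/225 + 69/260·1 = 1/3 ✓
b·Ac: 875/416·4/175 + 69/260·185/414 = 1/6 ✓
b·c³: 11/160·(-8/27) + 875/416·8/3375 + 69/260·1 = 1/4 ✓
b·(c∘Ac): 875/416·8/2625 + 69/260·185/414 = 1/8 ✓
b·Ac²: 875/416·(-8/525) + 69/260·10/23 = 1/12 ✓
b·A²c: 69/260·65/414 = 1/24 ✓; 4 stages ⇒ order 4.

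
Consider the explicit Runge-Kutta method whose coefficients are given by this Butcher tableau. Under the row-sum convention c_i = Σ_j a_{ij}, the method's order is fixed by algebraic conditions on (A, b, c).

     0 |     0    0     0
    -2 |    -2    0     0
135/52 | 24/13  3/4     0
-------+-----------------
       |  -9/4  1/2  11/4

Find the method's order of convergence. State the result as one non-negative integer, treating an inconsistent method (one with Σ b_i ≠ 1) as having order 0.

1

b = (-9/4, 1/2, 11/4)
c = (0, -2, 135/52)
Ac = (0, 0, -3/2)
Σ b_i: (-9/4)·1 + 1/2·1 + 11/4·1 = 1 ✓
b·c: 1/2·(-2) + 11/4·135/52 = 1277/208 ≠ 1/2 ⇒ order 1.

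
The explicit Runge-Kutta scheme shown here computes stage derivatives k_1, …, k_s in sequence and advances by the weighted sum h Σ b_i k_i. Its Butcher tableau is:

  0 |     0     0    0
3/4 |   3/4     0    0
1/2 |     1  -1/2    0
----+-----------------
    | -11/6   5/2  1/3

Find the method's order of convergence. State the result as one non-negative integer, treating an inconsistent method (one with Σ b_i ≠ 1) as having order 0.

b = (-11/6, 5/2, 1/3)
c = (0, 3/4, 1/2)
Ac = (0, 0, -3/8)
Σ b_i: (-11/6)·1 + 5/2·1 + 1/3·1 = 1 ✓
b·c: 5/2·3/4 + 1/3·1/2 = 49/24 ≠ 1/2 ⇒ order 1.

1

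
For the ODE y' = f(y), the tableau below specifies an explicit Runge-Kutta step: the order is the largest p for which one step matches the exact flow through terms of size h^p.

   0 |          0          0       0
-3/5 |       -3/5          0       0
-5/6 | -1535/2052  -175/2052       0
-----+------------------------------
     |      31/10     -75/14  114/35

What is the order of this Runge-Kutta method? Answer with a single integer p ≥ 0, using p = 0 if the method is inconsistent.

b = (31/10, -75/14, 114/35)
c = (0, -3/5, -5/6)
Ac = (0, 0, 35/684)
Σ b_i: 31/10·1 + (-75/14)·1 + 114/35·1 = 1 ✓
b·c: (-75/14)·(-3/5) + 114/35·(-5/6) = 1/2 ✓
b·c²: (-75/14)·9/25 + 114/35·25/36 = 1/3 ✓
b·Ac: 114/35·35/684 = 1/6 ✓; 3 stages ⇒ order 3.

3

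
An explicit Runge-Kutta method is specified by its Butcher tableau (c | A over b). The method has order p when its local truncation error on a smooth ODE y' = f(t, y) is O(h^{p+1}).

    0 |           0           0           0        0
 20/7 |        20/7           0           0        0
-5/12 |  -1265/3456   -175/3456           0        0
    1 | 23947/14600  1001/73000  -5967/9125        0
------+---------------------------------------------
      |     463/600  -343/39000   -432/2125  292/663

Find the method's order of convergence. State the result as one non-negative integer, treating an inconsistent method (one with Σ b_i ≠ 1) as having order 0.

b = (463/600, -343/39000, -432/2125, 292/663)
c = (0, 20/7, -5/12, 1)
Ac = (0, 0, -125/864, 91/292)
Σ b_i: 463/600·1 + (-343/39000)·1 + (-432/2125)·1 + 292/663·1 = 1 ✓
b·c: (-343/39000)·20/7 + (-432/2125)·(-5/12) + 292/663·1 = 1/2 ✓
b·c²: (-343/39000)·400/49 + (-432/2125)·25/144 + 292/663·1 = 1/3 ✓
b·Ac: (-432/2125)·(-125/864) + 292/663·91/292 = 1/6 ✓
b·c³: (-343/39000)·8000/343 + (-432/2125)·(-125/1728) + 292/663·1 = 1/4 ✓
b·(c∘Ac): (-432/2125)·625/10368 + 292/663·91/292 = 1/8 ✓
b·Ac²: (-432/2125)·(-625/1512) + 292/663·(-13/8176) = 1/12 ✓
b·A²c: 292/663·221/2336 = 1/24 ✓; 4 stages ⇒ order 4.

4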